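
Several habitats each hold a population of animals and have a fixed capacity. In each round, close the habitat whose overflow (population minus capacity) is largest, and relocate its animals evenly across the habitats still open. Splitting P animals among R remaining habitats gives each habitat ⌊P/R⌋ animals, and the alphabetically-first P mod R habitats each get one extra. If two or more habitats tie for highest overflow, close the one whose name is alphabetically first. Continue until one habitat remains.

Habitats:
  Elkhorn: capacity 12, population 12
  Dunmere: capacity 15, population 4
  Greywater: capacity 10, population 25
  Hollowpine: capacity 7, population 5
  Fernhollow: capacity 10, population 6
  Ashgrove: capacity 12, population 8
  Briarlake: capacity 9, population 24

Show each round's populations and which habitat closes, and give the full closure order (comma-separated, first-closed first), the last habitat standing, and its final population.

Closure order: Briarlake, Greywater, Elkhorn, Ashgrove, Hollowpine, Fernhollow
Last habitat: Dunmere with 84 animals

Round 1: Ashgrove=8 Briarlake=24 Dunmere=4 Elkhorn=12 Fernhollow=6 Greywater=25 Hollowpine=5 → close Briarlake (overflow 15)
  24÷6 = 4 each, +1 to first 0
Round 2: Ashgrove=12 Dunmere=8 Elkhorn=16 Fernhollow=10 Greywater=29 Hollowpine=9 → close Greywater (overflow 19)
  29÷5 = 5 each, +1 to first 4
Round 3: Ashgrove=18 Dunmere=14 Elkhorn=22 Fernhollow=16 Hollowpine=14 → close Elkhorn (overflow 10)
  22÷4 = 5 each, +1 to first 2
Round 4: Ashgrove=24 Dunmere=20 Fernhollow=21 Hollowpine=19 → close Ashgrove (overflow 12)
  24÷3 = 8 each, +1 to first 0
Round 5: Dunmere=28 Fernhollow=29 Hollowpine=27 → close Hollowpine (overflow 20)
  27÷2 = 13 each, +1 to first 1
Round 6: Dunmere=42 Fernhollow=42 → close Fernhollow (overflow 32)
  42÷1 = 42 each, +1 to first 0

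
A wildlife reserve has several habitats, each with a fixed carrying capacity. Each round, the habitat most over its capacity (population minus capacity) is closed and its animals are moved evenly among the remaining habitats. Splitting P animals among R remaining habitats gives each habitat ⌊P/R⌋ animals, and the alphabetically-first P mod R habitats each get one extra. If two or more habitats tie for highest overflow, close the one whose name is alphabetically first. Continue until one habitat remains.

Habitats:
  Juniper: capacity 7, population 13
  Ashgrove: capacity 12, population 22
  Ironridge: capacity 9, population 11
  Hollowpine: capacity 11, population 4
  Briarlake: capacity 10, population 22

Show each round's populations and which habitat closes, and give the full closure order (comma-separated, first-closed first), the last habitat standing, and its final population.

Round 1: Ashgrove=22 Briarlake=22 Hollowpine=4 Ironridge=11 Juniper=13 → close Briarlake (overflow 12)
  22÷4 = 5 each, +1 to first 2
Round 2: Ashgrove=28 Hollowpine=10 Ironridge=16 Juniper=18 → close Ashgrove (overflow 16)
  28÷3 = 9 each, +1 to first 1
Round 3: Hollowpine=20 Ironridge=25 Juniper=27 → close Juniper (overflow 20)
  27÷2 = 13 each, +1 to first 1
Round 4: Hollowpine=34 Ironridge=38 → close Ironridge (overflow 29)
  38÷1 = 38 each, +1 to first 0

Closure order: Briarlake, Ashgrove, Juniper, Ironridge
Last habitat: Hollowpine with 72 animals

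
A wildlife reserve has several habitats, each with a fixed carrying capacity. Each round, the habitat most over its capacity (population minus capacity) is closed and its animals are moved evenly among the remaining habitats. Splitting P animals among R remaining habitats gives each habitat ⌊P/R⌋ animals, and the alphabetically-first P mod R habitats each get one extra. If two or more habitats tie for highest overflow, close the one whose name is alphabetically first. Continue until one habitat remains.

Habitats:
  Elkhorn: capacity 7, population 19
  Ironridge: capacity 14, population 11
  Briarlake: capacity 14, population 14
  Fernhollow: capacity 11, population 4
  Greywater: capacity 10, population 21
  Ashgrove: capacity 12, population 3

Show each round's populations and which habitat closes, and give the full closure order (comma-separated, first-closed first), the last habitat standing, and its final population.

Closure order: Elkhorn, Greywater, Briarlake, Ironridge, Fernhollow
Last habitat: Ashgrove with 72 animals

Round 1: Ashgrove=3 Briarlake=14 Elkhorn=19 Fernhollow=4 Greywater=21 Ironridge=11 → close Elkhorn (overflow 12)
  19÷5 = 3 each, +1 to first 4
Round 2: Ashgrove=7 Briarlake=18 Fernhollow=8 Greywater=25 Ironridge=14 → close Greywater (overflow 15)
  25÷4 = 6 each, +1 to first 1
Round 3: Ashgrove=14 Briarlake=24 Fernhollow=14 Ironridge=20 → close Briarlake (overflow 10)
  24÷3 = 8 each, +1 to first 0
Round 4: Ashgrove=22 Fernhollow=22 Ironridge=28 → close Ironridge (overflow 14)
  28÷2 = 14 each, +1 to first 0
Round 5: Ashgrove=36 Fernhollow=36 → close Fernhollow (overflow 25)
  36÷1 = 36 each, +1 to first 0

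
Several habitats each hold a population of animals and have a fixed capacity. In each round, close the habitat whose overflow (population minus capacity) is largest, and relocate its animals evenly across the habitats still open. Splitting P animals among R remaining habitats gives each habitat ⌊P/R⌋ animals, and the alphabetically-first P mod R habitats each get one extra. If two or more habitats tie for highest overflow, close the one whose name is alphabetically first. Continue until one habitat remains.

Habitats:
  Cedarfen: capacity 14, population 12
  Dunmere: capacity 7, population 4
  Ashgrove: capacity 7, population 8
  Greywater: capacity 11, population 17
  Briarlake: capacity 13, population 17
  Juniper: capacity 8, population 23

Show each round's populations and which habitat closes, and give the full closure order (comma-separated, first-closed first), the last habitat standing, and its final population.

Round 1: Ashgrove=8 Briarlake=17 Cedarfen=12 Dunmere=4 Greywater=17 Juniper=23 → close Juniper (overflow 15)
  23÷5 = 4 each, +1 to first 3
Round 2: Ashgrove=13 Briarlake=22 Cedarfen=17 Dunmere=8 Greywater=21 → close Greywater (overflow 10)
  21÷4 = 5 each, +1 to first 1
Round 3: Ashgrove=19 Briarlake=27 Cedarfen=22 Dunmere=13 → close Briarlake (overflow 14)
  27÷3 = 9 each, +1 to first 0
Round 4: Ashgrove=28 Cedarfen=31 Dunmere=22 → close Ashgrove (overflow 21)
  28÷2 = 14 each, +1 to first 0
Round 5: Cedarfen=45 Dunmere=36 → close Cedarfen (overflow 31)
  45÷1 = 45 each, +1 to first 0

Closure order: Juniper, Greywater, Briarlake, Ashgrove, Cedarfen
Last habitat: Dunmere with 81 animals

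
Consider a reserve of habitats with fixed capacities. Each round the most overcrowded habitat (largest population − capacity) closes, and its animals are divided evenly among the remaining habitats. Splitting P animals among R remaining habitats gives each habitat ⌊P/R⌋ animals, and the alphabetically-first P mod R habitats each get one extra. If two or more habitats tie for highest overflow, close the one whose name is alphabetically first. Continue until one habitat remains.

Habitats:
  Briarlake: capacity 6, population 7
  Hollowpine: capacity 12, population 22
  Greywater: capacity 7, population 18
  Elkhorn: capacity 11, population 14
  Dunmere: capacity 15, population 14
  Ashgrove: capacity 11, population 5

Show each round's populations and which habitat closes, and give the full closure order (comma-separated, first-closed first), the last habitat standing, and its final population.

Closure order: Greywater, Hollowpine, Elkhorn, Briarlake, Dunmere
Last habitat: Ashgrove with 80 animals

Round 1: Ashgrove=5 Briarlake=7 Dunmere=14 Elkhorn=14 Greywater=18 Hollowpine=22 → close Greywater (overflow 11)
  18÷5 = 3 each, +1 to first 3
Round 2: Ashgrove=9 Briarlake=11 Dunmere=18 Elkhorn=17 Hollowpine=25 → close Hollowpine (overflow 13)
  25÷4 = 6 each, +1 to first 1
Round 3: Ashgrove=16 Briarlake=17 Dunmere=24 Elkhorn=23 → close Elkhorn (overflow 12)
  23÷3 = 7 each, +1 to first 2
Round 4: Ashgrove=24 Briarlake=25 Dunmere=31 → close Briarlake (overflow 19)
  25÷2 = 12 each, +1 to first 1
Round 5: Ashgrove=37 Dunmere=43 → close Dunmere (overflow 28)
  43÷1 = 43 each, +1 to first 0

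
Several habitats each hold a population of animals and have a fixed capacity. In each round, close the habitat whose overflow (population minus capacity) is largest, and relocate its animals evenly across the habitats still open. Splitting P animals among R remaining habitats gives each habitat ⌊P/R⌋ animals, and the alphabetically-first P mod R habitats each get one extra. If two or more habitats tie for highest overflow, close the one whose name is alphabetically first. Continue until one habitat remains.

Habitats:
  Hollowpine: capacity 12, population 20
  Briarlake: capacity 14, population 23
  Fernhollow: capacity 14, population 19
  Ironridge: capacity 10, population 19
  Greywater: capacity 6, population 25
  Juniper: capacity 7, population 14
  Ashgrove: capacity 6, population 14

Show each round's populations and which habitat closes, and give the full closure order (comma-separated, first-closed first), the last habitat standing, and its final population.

Round 1: Ashgrove=14 Briarlake=23 Fernhollow=19 Greywater=25 Hollowpine=20 Ironridge=19 Juniper=14 → close Greywater (overflow 19)
  25÷6 = 4 each, +1 to first 1
Round 2: Ashgrove=19 Briarlake=27 Fernhollow=23 Hollowpine=24 Ironridge=23 Juniper=18 → close Ashgrove (overflow 13)
  19÷5 = 3 each, +1 to first 4
Round 3: Briarlake=31 Fernhollow=27 Hollowpine=28 Ironridge=27 Juniper=21 → close Briarlake (overflow 17)
  31÷4 = 7 each, +1 to first 3
Round 4: Fernhollow=35 Hollowpine=36 Ironridge=35 Juniper=28 → close Ironridge (overflow 25)
  35÷3 = 11 each, +1 to first 2
Round 5: Fernhollow=47 Hollowpine=48 Juniper=39 → close Hollowpine (overflow 36)
  48÷2 = 24 each, +1 to first 0
Round 6: Fernhollow=71 Juniper=63 → close Fernhollow (overflow 57)
  71÷1 = 71 each, +1 to first 0

Closure order: Greywater, Ashgrove, Briarlake, Ironridge, Hollowpine, Fernhollow
Last habitat: Juniper with 134 animals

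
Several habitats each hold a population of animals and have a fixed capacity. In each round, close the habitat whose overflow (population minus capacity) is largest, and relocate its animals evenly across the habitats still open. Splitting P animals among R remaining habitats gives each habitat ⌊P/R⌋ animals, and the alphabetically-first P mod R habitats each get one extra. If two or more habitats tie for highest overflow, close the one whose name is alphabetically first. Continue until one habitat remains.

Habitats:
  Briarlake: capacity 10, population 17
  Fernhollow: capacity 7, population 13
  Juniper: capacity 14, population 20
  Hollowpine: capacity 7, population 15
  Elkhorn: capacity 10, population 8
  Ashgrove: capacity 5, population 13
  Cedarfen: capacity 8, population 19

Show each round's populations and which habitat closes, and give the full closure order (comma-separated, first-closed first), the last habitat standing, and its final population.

Closure order: Cedarfen, Ashgrove, Briarlake, Hollowpine, Fernhollow, Juniper
Last habitat: Elkhorn with 105 animals

Round 1: Ashgrove=13 Briarlake=17 Cedarfen=19 Elkhorn=8 Fernhollow=13 Hollowpine=15 Juniper=20 → close Cedarfen (overflow 11)
  19÷6 = 3 each, +1 to first 1
Round 2: Ashgrove=17 Briarlake=20 Elkhorn=11 Fernhollow=16 Hollowpine=18 Juniper=23 → close Ashgrove (overflow 12)
  17÷5 = 3 each, +1 to first 2
Round 3: Briarlake=24 Elkhorn=15 Fernhollow=19 Hollowpine=21 Juniper=26 → close Briarlake (overflow 14)
  24÷4 = 6 each, +1 to first 0
Round 4: Elkhorn=21 Fernhollow=25 Hollowpine=27 Juniper=32 → close Hollowpine (overflow 20)
  27÷3 = 9 each, +1 to first 0
Round 5: Elkhorn=30 Fernhollow=34 Juniper=41 → close Fernhollow (overflow 27)
  34÷2 = 17 each, +1 to first 0
Round 6: Elkhorn=47 Juniper=58 → close Juniper (overflow 44)
  58÷1 = 58 each, +1 to first 0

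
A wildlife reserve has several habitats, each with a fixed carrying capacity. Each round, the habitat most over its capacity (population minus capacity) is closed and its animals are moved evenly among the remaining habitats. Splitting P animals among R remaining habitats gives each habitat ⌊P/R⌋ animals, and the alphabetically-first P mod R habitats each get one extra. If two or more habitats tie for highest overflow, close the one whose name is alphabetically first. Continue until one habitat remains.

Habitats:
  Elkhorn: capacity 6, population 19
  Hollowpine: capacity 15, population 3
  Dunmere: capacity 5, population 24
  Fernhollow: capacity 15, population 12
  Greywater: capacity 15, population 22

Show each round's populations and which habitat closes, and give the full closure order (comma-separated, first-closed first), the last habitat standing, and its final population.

Closure order: Dunmere, Elkhorn, Greywater, Fernhollow
Last habitat: Hollowpine with 80 animals

Round 1: Dunmere=24 Elkhorn=19 Fernhollow=12 Greywater=22 Hollowpine=3 → close Dunmere (overflow 19)
  24÷4 = 6 each, +1 to first 0
Round 2: Elkhorn=25 Fernhollow=18 Greywater=28 Hollowpine=9 → close Elkhorn (overflow 19)
  25÷3 = 8 each, +1 to first 1
Round 3: Fernhollow=27 Greywater=36 Hollowpine=17 → close Greywater (overflow 21)
  36÷2 = 18 each, +1 to first 0
Round 4: Fernhollow=45 Hollowpine=35 → close Fernhollow (overflow 30)
  45÷1 = 45 each, +1 to first 0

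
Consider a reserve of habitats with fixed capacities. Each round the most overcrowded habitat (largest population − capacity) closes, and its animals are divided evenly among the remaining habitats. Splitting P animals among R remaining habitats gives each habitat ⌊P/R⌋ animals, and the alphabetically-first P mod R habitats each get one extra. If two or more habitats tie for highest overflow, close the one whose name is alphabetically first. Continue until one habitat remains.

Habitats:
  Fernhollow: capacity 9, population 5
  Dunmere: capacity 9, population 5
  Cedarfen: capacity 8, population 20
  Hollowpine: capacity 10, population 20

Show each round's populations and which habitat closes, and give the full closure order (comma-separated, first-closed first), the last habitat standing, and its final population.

Closure order: Cedarfen, Hollowpine, Dunmere
Last habitat: Fernhollow with 50 animals

Round 1: Cedarfen=20 Dunmere=5 Fernhollow=5 Hollowpine=20 → close Cedarfen (overflow 12)
  20÷3 = 6 each, +1 to first 2
Round 2: Dunmere=12 Fernhollow=12 Hollowpine=26 → close Hollowpine (overflow 16)
  26÷2 = 13 each, +1 to first 0
Round 3: Dunmere=25 Fernhollow=25 → close Dunmere (overflow 16)
  25÷1 = 25 each, +1 to first 0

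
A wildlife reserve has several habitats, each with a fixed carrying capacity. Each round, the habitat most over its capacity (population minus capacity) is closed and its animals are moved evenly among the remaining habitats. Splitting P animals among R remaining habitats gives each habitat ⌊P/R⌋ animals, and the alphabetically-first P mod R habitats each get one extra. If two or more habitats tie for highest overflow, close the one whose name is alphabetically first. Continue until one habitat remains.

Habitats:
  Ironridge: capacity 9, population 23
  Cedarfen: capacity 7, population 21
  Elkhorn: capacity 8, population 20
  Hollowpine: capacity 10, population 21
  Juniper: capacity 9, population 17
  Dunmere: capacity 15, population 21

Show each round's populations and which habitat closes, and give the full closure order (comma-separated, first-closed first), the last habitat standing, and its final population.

Round 1: Cedarfen=21 Dunmere=21 Elkhorn=20 Hollowpine=21 Ironridge=23 Juniper=17 → close Cedarfen (overflow 14)
  21÷5 = 4 each, +1 to first 1
Round 2: Dunmere=26 Elkhorn=24 Hollowpine=25 Ironridge=27 Juniper=21 → close Ironridge (overflow 18)
  27÷4 = 6 each, +1 to first 3
Round 3: Dunmere=33 Elkhorn=31 Hollowpine=32 Juniper=27 → close Elkhorn (overflow 23)
  31÷3 = 10 each, +1 to first 1
Round 4: Dunmere=44 Hollowpine=42 Juniper=37 → close Hollowpine (overflow 32)
  42÷2 = 21 each, +1 to first 0
Round 5: Dunmere=65 Juniper=58 → close Dunmere (overflow 50)
  65÷1 = 65 each, +1 to first 0

Closure order: Cedarfen, Ironridge, Elkhorn, Hollowpine, Dunmere
Last habitat: Juniper with 123 animals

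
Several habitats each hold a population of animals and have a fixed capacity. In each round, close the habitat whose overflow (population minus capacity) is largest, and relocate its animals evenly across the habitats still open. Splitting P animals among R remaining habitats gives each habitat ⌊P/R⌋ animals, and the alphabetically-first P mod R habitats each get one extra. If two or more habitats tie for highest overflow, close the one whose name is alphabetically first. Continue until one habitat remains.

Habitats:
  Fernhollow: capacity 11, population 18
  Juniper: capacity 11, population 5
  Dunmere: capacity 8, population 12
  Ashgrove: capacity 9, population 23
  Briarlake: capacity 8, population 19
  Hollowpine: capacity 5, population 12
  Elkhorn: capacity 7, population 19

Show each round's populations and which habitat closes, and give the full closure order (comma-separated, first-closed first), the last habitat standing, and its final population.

Closure order: Ashgrove, Elkhorn, Briarlake, Fernhollow, Hollowpine, Dunmere
Last habitat: Juniper with 108 animals

Round 1: Ashgrove=23 Briarlake=19 Dunmere=12 Elkhorn=19 Fernhollow=18 Hollowpine=12 Juniper=5 → close Ashgrove (overflow 14)
  23÷6 = 3 each, +1 to first 5
Round 2: Briarlake=23 Dunmere=16 Elkhorn=23 Fernhollow=22 Hollowpine=16 Juniper=8 → close Elkhorn (overflow 16)
  23÷5 = 4 each, +1 to first 3
Round 3: Briarlake=28 Dunmere=21 Fernhollow=27 Hollowpine=20 Juniper=12 → close Briarlake (overflow 20)
  28÷4 = 7 each, +1 to first 0
Round 4: Dunmere=28 Fernhollow=34 Hollowpine=27 Juniper=19 → close Fernhollow (overflow 23)
  34÷3 = 11 each, +1 to first 1
Round 5: Dunmere=40 Hollowpine=38 Juniper=30 → close Hollowpine (overflow 33)
  38÷2 = 19 each, +1 to first 0
Round 6: Dunmere=59 Juniper=49 → close Dunmere (overflow 51)
  59÷1 = 59 each, +1 to first 0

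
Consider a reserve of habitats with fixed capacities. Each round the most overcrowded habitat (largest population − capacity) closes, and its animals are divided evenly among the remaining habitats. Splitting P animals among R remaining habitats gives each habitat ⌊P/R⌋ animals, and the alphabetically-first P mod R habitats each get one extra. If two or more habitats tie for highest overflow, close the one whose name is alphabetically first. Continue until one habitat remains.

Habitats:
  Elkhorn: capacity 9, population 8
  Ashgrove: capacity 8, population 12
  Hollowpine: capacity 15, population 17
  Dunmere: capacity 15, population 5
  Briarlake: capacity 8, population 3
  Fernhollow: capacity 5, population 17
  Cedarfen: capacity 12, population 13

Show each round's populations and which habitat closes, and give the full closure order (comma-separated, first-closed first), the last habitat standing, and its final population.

Round 1: Ashgrove=12 Briarlake=3 Cedarfen=13 Dunmere=5 Elkhorn=8 Fernhollow=17 Hollowpine=17 → close Fernhollow (overflow 12)
  17÷6 = 2 each, +1 to first 5
Round 2: Ashgrove=15 Briarlake=6 Cedarfen=16 Dunmere=8 Elkhorn=11 Hollowpine=19 → close Ashgrove (overflow 7)
  15÷5 = 3 each, +1 to first 0
Round 3: Briarlake=9 Cedarfen=19 Dunmere=11 Elkhorn=14 Hollowpine=22 → close Cedarfen (overflow 7)
  19÷4 = 4 each, +1 to first 3
Round 4: Briarlake=14 Dunmere=16 Elkhorn=19 Hollowpine=26 → close Hollowpine (overflow 11)
  26÷3 = 8 each, +1 to first 2
Round 5: Briarlake=23 Dunmere=25 Elkhorn=27 → close Elkhorn (overflow 18)
  27÷2 = 13 each, +1 to first 1
Round 6: Briarlake=37 Dunmere=38 → close Briarlake (overflow 29)
  37÷1 = 37 each, +1 to first 0

Closure order: Fernhollow, Ashgrove, Cedarfen, Hollowpine, Elkhorn, Briarlake
Last habitat: Dunmere with 75 animals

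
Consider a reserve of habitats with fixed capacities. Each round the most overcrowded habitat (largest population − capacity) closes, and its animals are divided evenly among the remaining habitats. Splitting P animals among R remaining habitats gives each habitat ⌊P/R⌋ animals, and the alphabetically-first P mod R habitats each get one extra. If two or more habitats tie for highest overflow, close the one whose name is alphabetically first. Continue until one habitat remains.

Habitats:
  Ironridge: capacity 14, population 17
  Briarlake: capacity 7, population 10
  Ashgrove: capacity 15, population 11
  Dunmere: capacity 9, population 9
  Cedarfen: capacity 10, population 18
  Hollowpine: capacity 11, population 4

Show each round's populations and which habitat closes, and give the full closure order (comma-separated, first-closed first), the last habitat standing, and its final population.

Round 1: Ashgrove=11 Briarlake=10 Cedarfen=18 Dunmere=9 Hollowpine=4 Ironridge=17 → close Cedarfen (overflow 8)
  18÷5 = 3 each, +1 to first 3
Round 2: Ashgrove=15 Briarlake=14 Dunmere=13 Hollowpine=7 Ironridge=20 → close Briarlake (overflow 7)
  14÷4 = 3 each, +1 to first 2
Round 3: Ashgrove=19 Dunmere=17 Hollowpine=10 Ironridge=23 → close Ironridge (overflow 9)
  23÷3 = 7 each, +1 to first 2
Round 4: Ashgrove=27 Dunmere=25 Hollowpine=17 → close Dunmere (overflow 16)
  25÷2 = 12 each, +1 to first 1
Round 5: Ashgrove=40 Hollowpine=29 → close Ashgrove (overflow 25)
  40÷1 = 40 each, +1 to first 0

Closure order: Cedarfen, Briarlake, Ironridge, Dunmere, Ashgrove
Last habitat: Hollowpine with 69 animals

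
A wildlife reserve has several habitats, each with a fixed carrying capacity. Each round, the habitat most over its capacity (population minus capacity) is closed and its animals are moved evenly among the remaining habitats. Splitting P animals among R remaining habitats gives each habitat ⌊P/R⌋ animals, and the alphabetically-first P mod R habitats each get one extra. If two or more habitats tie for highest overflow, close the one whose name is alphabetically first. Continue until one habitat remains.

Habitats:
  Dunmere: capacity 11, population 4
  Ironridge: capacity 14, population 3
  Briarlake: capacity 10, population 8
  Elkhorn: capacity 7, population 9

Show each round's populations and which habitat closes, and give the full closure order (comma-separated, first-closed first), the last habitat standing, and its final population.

Round 1: Briarlake=8 Dunmere=4 Elkhorn=9 Ironridge=3 → close Elkhorn (overflow 2)
  9÷3 = 3 each, +1 to first 0
Round 2: Briarlake=11 Dunmere=7 Ironridge=6 → close Briarlake (overflow 1)
  11÷2 = 5 each, +1 to first 1
Round 3: Dunmere=13 Ironridge=11 → close Dunmere (overflow 2)
  13÷1 = 13 each, +1 to first 0

Closure order: Elkhorn, Briarlake, Dunmere
Last habitat: Ironridge with 24 animals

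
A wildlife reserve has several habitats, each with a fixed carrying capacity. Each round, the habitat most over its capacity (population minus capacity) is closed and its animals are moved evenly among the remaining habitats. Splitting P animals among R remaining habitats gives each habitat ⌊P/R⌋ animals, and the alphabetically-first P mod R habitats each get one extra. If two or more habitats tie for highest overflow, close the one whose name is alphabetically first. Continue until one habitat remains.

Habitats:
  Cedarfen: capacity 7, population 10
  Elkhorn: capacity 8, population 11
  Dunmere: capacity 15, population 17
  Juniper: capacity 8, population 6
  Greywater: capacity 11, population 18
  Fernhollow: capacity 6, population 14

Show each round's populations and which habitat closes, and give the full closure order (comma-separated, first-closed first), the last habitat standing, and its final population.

Round 1: Cedarfen=10 Dunmere=17 Elkhorn=11 Fernhollow=14 Greywater=18 Juniper=6 → close Fernhollow (overflow 8)
  14÷5 = 2 each, +1 to first 4
Round 2: Cedarfen=13 Dunmere=20 Elkhorn=14 Greywater=21 Juniper=8 → close Greywater (overflow 10)
  21÷4 = 5 each, +1 to first 1
Round 3: Cedarfen=19 Dunmere=25 Elkhorn=19 Juniper=13 → close Cedarfen (overflow 12)
  19÷3 = 6 each, +1 to first 1
Round 4: Dunmere=32 Elkhorn=25 Juniper=19 → close Dunmere (overflow 17)
  32÷2 = 16 each, +1 to first 0
Round 5: Elkhorn=41 Juniper=35 → close Elkhorn (overflow 33)
  41÷1 = 41 each, +1 to first 0

Closure order: Fernhollow, Greywater, Cedarfen, Dunmere, Elkhorn
Last habitat: Juniper with 76 animals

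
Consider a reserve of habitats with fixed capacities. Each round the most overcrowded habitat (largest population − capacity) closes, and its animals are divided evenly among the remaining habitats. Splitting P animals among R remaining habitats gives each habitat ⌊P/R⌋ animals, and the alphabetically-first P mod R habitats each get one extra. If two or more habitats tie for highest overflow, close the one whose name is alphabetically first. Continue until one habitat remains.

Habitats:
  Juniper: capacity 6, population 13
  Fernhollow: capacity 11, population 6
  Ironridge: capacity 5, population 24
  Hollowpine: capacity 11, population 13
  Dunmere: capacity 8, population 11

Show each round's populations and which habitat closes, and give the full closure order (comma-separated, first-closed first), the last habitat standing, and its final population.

Round 1: Dunmere=11 Fernhollow=6 Hollowpine=13 Ironridge=24 Juniper=13 → close Ironridge (overflow 19)
  24÷4 = 6 each, +1 to first 0
Round 2: Dunmere=17 Fernhollow=12 Hollowpine=19 Juniper=19 → close Juniper (overflow 13)
  19÷3 = 6 each, +1 to first 1
Round 3: Dunmere=24 Fernhollow=18 Hollowpine=25 → close Dunmere (overflow 16)
  24÷2 = 12 each, +1 to first 0
Round 4: Fernhollow=30 Hollowpine=37 → close Hollowpine (overflow 26)
  37÷1 = 37 each, +1 to first 0

Closure order: Ironridge, Juniper, Dunmere, Hollowpine
Last habitat: Fernhollow with 67 animals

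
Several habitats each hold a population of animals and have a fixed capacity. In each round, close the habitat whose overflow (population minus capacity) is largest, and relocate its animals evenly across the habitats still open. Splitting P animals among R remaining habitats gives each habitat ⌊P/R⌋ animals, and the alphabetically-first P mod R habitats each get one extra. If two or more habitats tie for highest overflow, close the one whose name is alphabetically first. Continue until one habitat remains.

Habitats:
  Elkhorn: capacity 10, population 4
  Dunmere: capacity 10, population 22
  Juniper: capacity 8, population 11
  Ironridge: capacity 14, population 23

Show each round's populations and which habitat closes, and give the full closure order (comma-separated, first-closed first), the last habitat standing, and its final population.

Round 1: Dunmere=22 Elkhorn=4 Ironridge=23 Juniper=11 → close Dunmere (overflow 12)
  22÷3 = 7 each, +1 to first 1
Round 2: Elkhorn=12 Ironridge=30 Juniper=18 → close Ironridge (overflow 16)
  30÷2 = 15 each, +1 to first 0
Round 3: Elkhorn=27 Juniper=33 → close Juniper (overflow 25)
  33÷1 = 33 each, +1 to first 0

Closure order: Dunmere, Ironridge, Juniper
Last habitat: Elkhorn with 60 animals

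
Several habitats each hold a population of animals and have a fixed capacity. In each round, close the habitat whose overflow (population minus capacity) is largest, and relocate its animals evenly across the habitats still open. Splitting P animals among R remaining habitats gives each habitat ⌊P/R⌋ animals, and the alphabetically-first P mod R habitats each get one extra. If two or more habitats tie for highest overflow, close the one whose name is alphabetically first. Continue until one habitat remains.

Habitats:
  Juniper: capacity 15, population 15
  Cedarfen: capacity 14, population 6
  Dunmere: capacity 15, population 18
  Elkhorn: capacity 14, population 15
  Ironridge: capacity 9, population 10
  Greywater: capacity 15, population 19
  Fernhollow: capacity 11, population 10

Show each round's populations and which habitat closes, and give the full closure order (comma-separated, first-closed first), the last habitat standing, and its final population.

Round 1: Cedarfen=6 Dunmere=18 Elkhorn=15 Fernhollow=10 Greywater=19 Ironridge=10 Juniper=15 → close Greywater (overflow 4)
  19÷6 = 3 each, +1 to first 1
Round 2: Cedarfen=10 Dunmere=21 Elkhorn=18 Fernhollow=13 Ironridge=13 Juniper=18 → close Dunmere (overflow 6)
  21÷5 = 4 each, +1 to first 1
Round 3: Cedarfen=15 Elkhorn=22 Fernhollow=17 Ironridge=17 Juniper=22 → close Elkhorn (overflow 8)
  22÷4 = 5 each, +1 to first 2
Round 4: Cedarfen=21 Fernhollow=23 Ironridge=22 Juniper=27 → close Ironridge (overflow 13)
  22÷3 = 7 each, +1 to first 1
Round 5: Cedarfen=29 Fernhollow=30 Juniper=34 → close Fernhollow (overflow 19)
  30÷2 = 15 each, +1 to first 0
Round 6: Cedarfen=44 Juniper=49 → close Juniper (overflow 34)
  49÷1 = 49 each, +1 to first 0

Closure order: Greywater, Dunmere, Elkhorn, Ironridge, Fernhollow, Juniper
Last habitat: Cedarfen with 93 animals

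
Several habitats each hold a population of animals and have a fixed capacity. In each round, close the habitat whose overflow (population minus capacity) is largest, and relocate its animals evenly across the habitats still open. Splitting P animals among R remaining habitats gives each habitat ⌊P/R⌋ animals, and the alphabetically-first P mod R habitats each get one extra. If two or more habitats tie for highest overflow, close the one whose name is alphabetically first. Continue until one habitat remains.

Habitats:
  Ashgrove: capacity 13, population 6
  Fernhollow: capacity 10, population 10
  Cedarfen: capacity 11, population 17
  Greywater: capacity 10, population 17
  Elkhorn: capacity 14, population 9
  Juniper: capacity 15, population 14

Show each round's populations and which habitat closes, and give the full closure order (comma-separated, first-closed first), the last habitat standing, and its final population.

Round 1: Ashgrove=6 Cedarfen=17 Elkhorn=9 Fernhollow=10 Greywater=17 Juniper=14 → close Greywater (overflow 7)
  17÷5 = 3 each, +1 to first 2
Round 2: Ashgrove=10 Cedarfen=21 Elkhorn=12 Fernhollow=13 Juniper=17 → close Cedarfen (overflow 10)
  21÷4 = 5 each, +1 to first 1
Round 3: Ashgrove=16 Elkhorn=17 Fernhollow=18 Juniper=22 → close Fernhollow (overflow 8)
  18÷3 = 6 each, +1 to first 0
Round 4: Ashgrove=22 Elkhorn=23 Juniper=28 → close Juniper (overflow 13)
  28÷2 = 14 each, +1 to first 0
Round 5: Ashgrove=36 Elkhorn=37 → close Ashgrove (overflow 23)
  36÷1 = 36 each, +1 to first 0

Closure order: Greywater, Cedarfen, Fernhollow, Juniper, Ashgrove
Last habitat: Elkhorn with 73 animals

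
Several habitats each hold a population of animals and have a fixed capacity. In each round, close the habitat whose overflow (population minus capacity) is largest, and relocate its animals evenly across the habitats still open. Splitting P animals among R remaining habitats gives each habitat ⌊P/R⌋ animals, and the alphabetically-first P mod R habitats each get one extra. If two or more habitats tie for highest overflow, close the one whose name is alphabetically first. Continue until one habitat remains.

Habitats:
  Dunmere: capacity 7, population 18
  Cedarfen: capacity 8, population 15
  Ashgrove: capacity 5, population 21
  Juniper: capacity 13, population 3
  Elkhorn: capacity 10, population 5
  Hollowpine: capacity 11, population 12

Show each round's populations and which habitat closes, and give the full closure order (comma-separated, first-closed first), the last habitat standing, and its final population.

Closure order: Ashgrove, Dunmere, Cedarfen, Hollowpine, Elkhorn
Last habitat: Juniper with 74 animals

Round 1: Ashgrove=21 Cedarfen=15 Dunmere=18 Elkhorn=5 Hollowpine=12 Juniper=3 → close Ashgrove (overflow 16)
  21÷5 = 4 each, +1 to first 1
Round 2: Cedarfen=20 Dunmere=22 Elkhorn=9 Hollowpine=16 Juniper=7 → close Dunmere (overflow 15)
  22÷4 = 5 each, +1 to first 2
Round 3: Cedarfen=26 Elkhorn=15 Hollowpine=21 Juniper=12 → close Cedarfen (overflow 18)
  26÷3 = 8 each, +1 to first 2
Round 4: Elkhorn=24 Hollowpine=30 Juniper=20 → close Hollowpine (overflow 19)
  30÷2 = 15 each, +1 to first 0
Round 5: Elkhorn=39 Juniper=35 → close Elkhorn (overflow 29)
  39÷1 = 39 each, +1 to first 0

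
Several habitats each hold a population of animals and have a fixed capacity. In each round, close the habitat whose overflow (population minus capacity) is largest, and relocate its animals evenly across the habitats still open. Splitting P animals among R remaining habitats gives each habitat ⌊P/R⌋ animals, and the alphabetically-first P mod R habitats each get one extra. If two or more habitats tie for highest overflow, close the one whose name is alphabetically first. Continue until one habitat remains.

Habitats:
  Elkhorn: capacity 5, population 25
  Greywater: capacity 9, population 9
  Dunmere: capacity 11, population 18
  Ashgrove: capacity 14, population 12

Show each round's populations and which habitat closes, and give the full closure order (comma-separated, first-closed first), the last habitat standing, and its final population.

Round 1: Ashgrove=12 Dunmere=18 Elkhorn=25 Greywater=9 → close Elkhorn (overflow 20)
  25÷3 = 8 each, +1 to first 1
Round 2: Ashgrove=21 Dunmere=26 Greywater=17 → close Dunmere (overflow 15)
  26÷2 = 13 each, +1 to first 0
Round 3: Ashgrove=34 Greywater=30 → close Greywater (overflow 21)
  30÷1 = 30 each, +1 to first 0

Closure order: Elkhorn, Dunmere, Greywater
Last habitat: Ashgrove with 64 animals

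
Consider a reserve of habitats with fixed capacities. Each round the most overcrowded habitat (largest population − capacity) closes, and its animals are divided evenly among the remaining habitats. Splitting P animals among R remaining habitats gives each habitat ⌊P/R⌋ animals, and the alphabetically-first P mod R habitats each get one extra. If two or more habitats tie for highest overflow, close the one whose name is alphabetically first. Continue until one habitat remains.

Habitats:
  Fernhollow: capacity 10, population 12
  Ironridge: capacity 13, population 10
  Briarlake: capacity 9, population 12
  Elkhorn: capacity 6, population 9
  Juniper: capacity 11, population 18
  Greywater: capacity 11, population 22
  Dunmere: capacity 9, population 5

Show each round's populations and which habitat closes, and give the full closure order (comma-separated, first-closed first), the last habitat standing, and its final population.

Round 1: Briarlake=12 Dunmere=5 Elkhorn=9 Fernhollow=12 Greywater=22 Ironridge=10 Juniper=18 → close Greywater (overflow 11)
  22÷6 = 3 each, +1 to first 4
Round 2: Briarlake=16 Dunmere=9 Elkhorn=13 Fernhollow=16 Ironridge=13 Juniper=21 → close Juniper (overflow 10)
  21÷5 = 4 each, +1 to first 1
Round 3: Briarlake=21 Dunmere=13 Elkhorn=17 Fernhollow=20 Ironridge=17 → close Briarlake (overflow 12)
  21÷4 = 5 each, +1 to first 1
Round 4: Dunmere=19 Elkhorn=22 Fernhollow=25 Ironridge=22 → close Elkhorn (overflow 16)
  22÷3 = 7 each, +1 to first 1
Round 5: Dunmere=27 Fernhollow=32 Ironridge=29 → close Fernhollow (overflow 22)
  32÷2 = 16 each, +1 to first 0
Round 6: Dunmere=43 Ironridge=45 → close Dunmere (overflow 34)
  43÷1 = 43 each, +1 to first 0

Closure order: Greywater, Juniper, Briarlake, Elkhorn, Fernhollow, Dunmere
Last habitat: Ironridge with 88 animals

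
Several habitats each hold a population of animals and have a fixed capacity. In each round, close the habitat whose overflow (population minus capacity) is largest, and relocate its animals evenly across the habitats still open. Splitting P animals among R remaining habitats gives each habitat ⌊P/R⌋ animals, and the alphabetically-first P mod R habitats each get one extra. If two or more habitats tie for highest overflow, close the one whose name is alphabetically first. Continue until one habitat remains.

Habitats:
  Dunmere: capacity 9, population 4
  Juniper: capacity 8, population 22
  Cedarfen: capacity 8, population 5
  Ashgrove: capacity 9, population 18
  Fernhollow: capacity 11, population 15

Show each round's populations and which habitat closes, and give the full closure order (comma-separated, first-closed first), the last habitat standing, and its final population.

Round 1: Ashgrove=18 Cedarfen=5 Dunmere=4 Fernhollow=15 Juniper=22 → close Juniper (overflow 14)
  22÷4 = 5 each, +1 to first 2
Round 2: Ashgrove=24 Cedarfen=11 Dunmere=9 Fernhollow=20 → close Ashgrove (overflow 15)
  24÷3 = 8 each, +1 to first 0
Round 3: Cedarfen=19 Dunmere=17 Fernhollow=28 → close Fernhollow (overflow 17)
  28÷2 = 14 each, +1 to first 0
Round 4: Cedarfen=33 Dunmere=31 → close Cedarfen (overflow 25)
  33÷1 = 33 each, +1 to first 0

Closure order: Juniper, Ashgrove, Fernhollow, Cedarfen
Last habitat: Dunmere with 64 animals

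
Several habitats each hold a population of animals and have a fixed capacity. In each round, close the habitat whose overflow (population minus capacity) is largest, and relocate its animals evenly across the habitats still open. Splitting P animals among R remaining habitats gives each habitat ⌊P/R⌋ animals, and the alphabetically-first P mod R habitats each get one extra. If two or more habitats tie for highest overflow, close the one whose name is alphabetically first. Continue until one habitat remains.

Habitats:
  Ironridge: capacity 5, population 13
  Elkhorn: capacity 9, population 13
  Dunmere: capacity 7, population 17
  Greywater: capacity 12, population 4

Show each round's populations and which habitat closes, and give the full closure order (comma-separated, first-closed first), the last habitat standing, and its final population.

Closure order: Dunmere, Ironridge, Elkhorn
Last habitat: Greywater with 47 animals

Round 1: Dunmere=17 Elkhorn=13 Greywater=4 Ironridge=13 → close Dunmere (overflow 10)
  17÷3 = 5 each, +1 to first 2
Round 2: Elkhorn=19 Greywater=10 Ironridge=18 → close Ironridge (overflow 13)
  18÷2 = 9 each, +1 to first 0
Round 3: Elkhorn=28 Greywater=19 → close Elkhorn (overflow 19)
  28÷1 = 28 each, +1 to first 0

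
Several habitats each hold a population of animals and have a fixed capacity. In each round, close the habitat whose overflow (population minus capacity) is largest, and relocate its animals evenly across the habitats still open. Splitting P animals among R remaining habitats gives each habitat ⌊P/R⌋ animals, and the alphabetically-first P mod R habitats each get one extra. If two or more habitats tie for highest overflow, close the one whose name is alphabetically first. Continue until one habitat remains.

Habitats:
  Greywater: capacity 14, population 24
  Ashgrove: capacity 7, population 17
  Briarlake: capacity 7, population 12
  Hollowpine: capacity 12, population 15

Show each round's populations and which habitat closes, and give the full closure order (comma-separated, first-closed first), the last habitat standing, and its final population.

Round 1: Ashgrove=17 Briarlake=12 Greywater=24 Hollowpine=15 → close Ashgrove (overflow 10)
  17÷3 = 5 each, +1 to first 2
Round 2: Briarlake=18 Greywater=30 Hollowpine=20 → close Greywater (overflow 16)
  30÷2 = 15 each, +1 to first 0
Round 3: Briarlake=33 Hollowpine=35 → close Briarlake (overflow 26)
  33÷1 = 33 each, +1 to first 0

Closure order: Ashgrove, Greywater, Briarlake
Last habitat: Hollowpine with 68 animals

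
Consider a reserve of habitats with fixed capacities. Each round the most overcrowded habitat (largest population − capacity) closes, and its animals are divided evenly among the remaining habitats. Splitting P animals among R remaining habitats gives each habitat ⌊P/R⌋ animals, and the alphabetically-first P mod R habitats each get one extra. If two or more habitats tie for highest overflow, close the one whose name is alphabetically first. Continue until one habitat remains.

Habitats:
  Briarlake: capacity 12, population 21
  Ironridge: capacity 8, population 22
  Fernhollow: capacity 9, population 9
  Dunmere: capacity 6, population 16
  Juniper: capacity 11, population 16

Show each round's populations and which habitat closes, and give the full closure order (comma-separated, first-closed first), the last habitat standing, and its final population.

Closure order: Ironridge, Dunmere, Briarlake, Juniper
Last habitat: Fernhollow with 84 animals

Round 1: Briarlake=21 Dunmere=16 Fernhollow=9 Ironridge=22 Juniper=16 → close Ironridge (overflow 14)
  22÷4 = 5 each, +1 to first 2
Round 2: Briarlake=27 Dunmere=22 Fernhollow=14 Juniper=21 → close Dunmere (overflow 16)
  22÷3 = 7 each, +1 to first 1
Round 3: Briarlake=35 Fernhollow=21 Juniper=28 → close Briarlake (overflow 23)
  35÷2 = 17 each, +1 to first 1
Round 4: Fernhollow=39 Juniper=45 → close Juniper (overflow 34)
  45÷1 = 45 each, +1 to first 0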